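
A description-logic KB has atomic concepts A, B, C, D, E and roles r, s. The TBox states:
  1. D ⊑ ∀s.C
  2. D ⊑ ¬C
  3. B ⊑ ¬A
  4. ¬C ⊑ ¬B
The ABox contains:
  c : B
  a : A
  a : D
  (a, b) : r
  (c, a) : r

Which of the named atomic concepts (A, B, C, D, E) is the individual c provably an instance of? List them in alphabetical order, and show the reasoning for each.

{B, C}

1. c : A?  L(c) = {B} ∪ {¬A}
   open: L(c) ⊇ {B, C, ¬A, ¬D} — c ∉ A possible
2. c : B?  L(c) = {B} ∪ {¬B}
   clash {B, ¬B} at c — c ∈ B
3. c : C?  L(c) = {B} ∪ {¬C}
   clash {B, ¬B} at c — c ∈ C
4. c : D?  L(c) = {B} ∪ {¬D}
   apply at c: B⊑¬A
   open: L(c) ⊇ {B, C, ¬A, ¬D} — c ∉ D possible
5. c : E?  L(c) = {B} ∪ {¬E}
   apply at c: B⊑¬A
   open: L(c) ⊇ {B, C, ¬A, ¬D, ¬E} — c ∉ E possible
6. Entailed for c: {B, C}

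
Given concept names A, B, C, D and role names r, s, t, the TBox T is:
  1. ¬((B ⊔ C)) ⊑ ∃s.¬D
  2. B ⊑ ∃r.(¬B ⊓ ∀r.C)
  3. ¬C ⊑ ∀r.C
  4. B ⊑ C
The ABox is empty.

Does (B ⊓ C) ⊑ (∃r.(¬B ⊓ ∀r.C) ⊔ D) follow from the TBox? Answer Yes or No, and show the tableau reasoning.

Yes

1. (B ⊓ C) ⊑ (∃r.(¬B ⊓ ∀r.C) ⊔ D)  ⇔  ((B ⊓ C) ⊓ (∀r.(B ⊔ ∃r.¬C) ⊓ ¬D)) unsat w.r.t. T
   all branches close; clash {C, ¬C} at an ∃-successor
2. Hence (B ⊓ C) ⊑ (∃r.(¬B ⊓ ∀r.C) ⊔ D): entailed.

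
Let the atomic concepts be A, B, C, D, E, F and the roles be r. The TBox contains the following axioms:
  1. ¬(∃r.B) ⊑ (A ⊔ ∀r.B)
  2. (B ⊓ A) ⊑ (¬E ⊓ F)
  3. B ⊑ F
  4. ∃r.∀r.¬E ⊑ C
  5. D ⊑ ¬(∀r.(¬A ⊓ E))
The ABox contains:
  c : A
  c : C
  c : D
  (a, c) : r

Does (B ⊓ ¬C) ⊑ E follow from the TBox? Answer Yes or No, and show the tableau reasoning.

No

1. (B ⊓ ¬C) ⊑ E  ⇔  ((B ⊓ ¬C) ⊓ ¬E) unsat w.r.t. T
   apply at x₀: B⊑F
   open: L(x₀) ⊇ {B, F, ¬A, ¬C, ¬D, …} (+ ∃-successors)
2. Hence (B ⊓ ¬C) ⊑ E: not entailed.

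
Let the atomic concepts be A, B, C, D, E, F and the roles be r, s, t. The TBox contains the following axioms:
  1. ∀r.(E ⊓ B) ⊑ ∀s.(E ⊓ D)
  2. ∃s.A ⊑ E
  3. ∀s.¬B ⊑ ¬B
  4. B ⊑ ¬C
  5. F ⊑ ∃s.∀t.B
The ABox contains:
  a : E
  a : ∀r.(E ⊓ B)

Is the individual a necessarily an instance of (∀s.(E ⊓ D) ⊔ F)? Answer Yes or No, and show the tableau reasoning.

Yes

1. a : (∀s.(E ⊓ D) ⊔ F)?  L(a) = {E, ∀r.(E ⊓ B)} ∪ {(∃s.(¬E ⊔ ¬D) ⊓ ¬F)}
   clash {D, ¬D} at an ∃-successor — a ∈ (∀s.(E ⊓ D) ⊔ F)
2. Hence a : (∀s.(E ⊓ D) ⊔ F): entailed.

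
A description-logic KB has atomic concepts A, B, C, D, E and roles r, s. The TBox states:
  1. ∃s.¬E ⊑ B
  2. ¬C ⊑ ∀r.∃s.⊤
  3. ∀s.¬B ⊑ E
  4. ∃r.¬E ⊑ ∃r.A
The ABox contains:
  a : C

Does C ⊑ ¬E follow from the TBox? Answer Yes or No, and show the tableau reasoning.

1. C ⊑ ¬E  ⇔  (C ⊓ E) unsat w.r.t. T
   open: L(x₀) ⊇ {C, E, ∀r.E, ∀s.E}
2. Hence C ⊑ ¬E: not entailed.

No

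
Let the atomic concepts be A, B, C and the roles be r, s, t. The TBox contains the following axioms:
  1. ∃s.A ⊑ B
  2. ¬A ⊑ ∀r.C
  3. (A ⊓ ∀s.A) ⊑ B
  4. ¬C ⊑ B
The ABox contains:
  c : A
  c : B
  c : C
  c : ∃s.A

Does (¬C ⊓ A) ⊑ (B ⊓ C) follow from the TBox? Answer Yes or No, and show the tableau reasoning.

1. (¬C ⊓ A) ⊑ (B ⊓ C)  ⇔  ((¬C ⊓ A) ⊓ (¬B ⊔ ¬C)) unsat w.r.t. T
   apply at x₀: ¬C⊑B
   open: L(x₀) ⊇ {A, B, ¬C}
2. Hence (¬C ⊓ A) ⊑ (B ⊓ C): not entailed.

No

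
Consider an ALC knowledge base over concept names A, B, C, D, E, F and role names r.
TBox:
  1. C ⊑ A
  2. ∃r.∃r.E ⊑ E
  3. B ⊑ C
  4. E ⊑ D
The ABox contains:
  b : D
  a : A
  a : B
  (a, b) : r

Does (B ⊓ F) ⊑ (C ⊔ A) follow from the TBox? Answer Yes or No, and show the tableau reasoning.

1. (B ⊓ F) ⊑ (C ⊔ A)  ⇔  ((B ⊓ F) ⊓ (¬C ⊓ ¬A)) unsat w.r.t. T
   all branches close; clash {C, ¬C} at x₀
2. Hence (B ⊓ F) ⊑ (C ⊔ A): entailed.

Yes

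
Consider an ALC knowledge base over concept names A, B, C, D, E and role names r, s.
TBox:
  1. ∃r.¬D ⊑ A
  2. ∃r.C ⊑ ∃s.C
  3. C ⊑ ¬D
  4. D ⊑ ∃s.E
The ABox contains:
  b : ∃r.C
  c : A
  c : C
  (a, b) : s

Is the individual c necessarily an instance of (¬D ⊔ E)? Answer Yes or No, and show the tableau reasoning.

Yes

1. c : (¬D ⊔ E)?  L(c) = {A, C} ∪ {(D ⊓ ¬E)}
   clash {D, ¬D} at c — c ∈ (¬D ⊔ E)
2. Hence c : (¬D ⊔ E): entailed.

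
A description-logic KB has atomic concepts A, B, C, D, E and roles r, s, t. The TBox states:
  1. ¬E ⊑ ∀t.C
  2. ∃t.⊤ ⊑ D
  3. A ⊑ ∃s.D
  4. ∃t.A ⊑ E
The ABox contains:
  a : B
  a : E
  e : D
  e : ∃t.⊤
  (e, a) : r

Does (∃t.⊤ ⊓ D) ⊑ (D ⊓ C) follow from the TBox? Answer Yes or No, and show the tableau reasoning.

No

1. (∃t.⊤ ⊓ D) ⊑ (D ⊓ C)  ⇔  ((∃t.⊤ ⊓ D) ⊓ (¬D ⊔ ¬C)) unsat w.r.t. T
   open: L(x₀) ⊇ {D, E, ¬A, ¬C, ∃t.⊤} (+ ∃-successors)
2. Hence (∃t.⊤ ⊓ D) ⊑ (D ⊓ C): not entailed.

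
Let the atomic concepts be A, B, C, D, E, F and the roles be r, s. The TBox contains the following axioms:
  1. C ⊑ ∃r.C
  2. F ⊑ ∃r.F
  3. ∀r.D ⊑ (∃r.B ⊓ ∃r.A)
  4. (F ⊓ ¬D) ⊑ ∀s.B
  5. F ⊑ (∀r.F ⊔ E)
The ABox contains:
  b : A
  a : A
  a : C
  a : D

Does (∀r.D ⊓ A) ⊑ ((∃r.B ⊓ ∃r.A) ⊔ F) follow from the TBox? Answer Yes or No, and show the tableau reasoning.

1. (∀r.D ⊓ A) ⊑ ((∃r.B ⊓ ∃r.A) ⊔ F)  ⇔  ((∀r.D ⊓ A) ⊓ ((∀r.¬B ⊔ ∀r.¬A) ⊓ ¬F)) unsat w.r.t. T
   all branches close; clash {A, ¬A} at an ∃-successor
2. Hence (∀r.D ⊓ A) ⊑ ((∃r.B ⊓ ∃r.A) ⊔ F): entailed.

Yes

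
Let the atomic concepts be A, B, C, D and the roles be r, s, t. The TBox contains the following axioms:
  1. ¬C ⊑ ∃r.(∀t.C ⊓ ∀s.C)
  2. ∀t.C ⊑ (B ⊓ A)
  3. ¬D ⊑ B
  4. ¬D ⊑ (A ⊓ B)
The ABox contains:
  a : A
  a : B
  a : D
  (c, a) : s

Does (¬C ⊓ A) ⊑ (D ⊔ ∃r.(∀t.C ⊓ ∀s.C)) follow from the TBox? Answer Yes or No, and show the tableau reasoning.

Yes

1. (¬C ⊓ A) ⊑ (D ⊔ ∃r.(∀t.C ⊓ ∀s.C))  ⇔  ((¬C ⊓ A) ⊓ (¬D ⊓ ∀r.(∃t.¬C ⊔ ∃s.¬C))) unsat w.r.t. T
   all branches close; clash {C, ¬C} at an ∃-successor
2. Hence (¬C ⊓ A) ⊑ (D ⊔ ∃r.(∀t.C ⊓ ∀s.C)): entailed.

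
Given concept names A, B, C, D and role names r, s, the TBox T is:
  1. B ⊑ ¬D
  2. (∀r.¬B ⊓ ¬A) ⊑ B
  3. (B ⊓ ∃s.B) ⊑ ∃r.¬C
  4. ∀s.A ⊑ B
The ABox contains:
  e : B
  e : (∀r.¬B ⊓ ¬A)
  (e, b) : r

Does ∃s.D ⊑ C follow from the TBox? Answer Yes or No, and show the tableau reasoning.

No

1. ∃s.D ⊑ C  ⇔  (∃s.D ⊓ ¬C) unsat w.r.t. T
   open: L(x₀) ⊇ {¬B, ¬C, ∃r.B, ∃s.D, ∃s.¬A} (+ ∃-successors)
2. Hence ∃s.D ⊑ C: not entailed.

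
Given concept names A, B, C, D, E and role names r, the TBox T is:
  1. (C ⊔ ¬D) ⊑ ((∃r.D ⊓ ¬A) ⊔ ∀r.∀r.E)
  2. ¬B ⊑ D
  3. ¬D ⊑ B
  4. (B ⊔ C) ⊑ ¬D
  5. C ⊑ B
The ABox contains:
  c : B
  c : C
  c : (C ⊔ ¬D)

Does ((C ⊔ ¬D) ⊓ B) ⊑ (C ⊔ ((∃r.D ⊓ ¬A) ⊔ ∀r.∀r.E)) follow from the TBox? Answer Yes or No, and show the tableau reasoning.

Yes

1. ((C ⊔ ¬D) ⊓ B) ⊑ (C ⊔ ((∃r.D ⊓ ¬A) ⊔ ∀r.∀r.E))  ⇔  (((C ⊔ ¬D) ⊓ B) ⊓ (¬C ⊓ ((∀r.¬D ⊔ A) ⊓ ∃r.∃r.¬E))) unsat w.r.t. T
   all branches close; clash {D, ¬D} at an ∃-successor
2. Hence ((C ⊔ ¬D) ⊓ B) ⊑ (C ⊔ ((∃r.D ⊓ ¬A) ⊔ ∀r.∀r.E)): entailed.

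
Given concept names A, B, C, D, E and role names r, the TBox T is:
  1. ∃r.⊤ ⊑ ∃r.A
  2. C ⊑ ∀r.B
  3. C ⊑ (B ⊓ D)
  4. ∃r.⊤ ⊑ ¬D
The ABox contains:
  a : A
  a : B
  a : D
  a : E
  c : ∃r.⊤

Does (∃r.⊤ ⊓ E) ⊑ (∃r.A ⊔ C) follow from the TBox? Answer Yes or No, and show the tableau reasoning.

1. (∃r.⊤ ⊓ E) ⊑ (∃r.A ⊔ C)  ⇔  ((∃r.⊤ ⊓ E) ⊓ (∀r.¬A ⊓ ¬C)) unsat w.r.t. T
   all branches close; clash {A, ¬A} at an ∃-successor
2. Hence (∃r.⊤ ⊓ E) ⊑ (∃r.A ⊔ C): entailed.

Yes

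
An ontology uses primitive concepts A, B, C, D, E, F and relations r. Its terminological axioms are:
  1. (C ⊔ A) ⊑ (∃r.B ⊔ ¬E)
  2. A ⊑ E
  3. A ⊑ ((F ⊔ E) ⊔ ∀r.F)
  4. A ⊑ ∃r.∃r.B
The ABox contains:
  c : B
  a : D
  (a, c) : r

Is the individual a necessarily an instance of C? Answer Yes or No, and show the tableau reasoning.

No

1. a : C?  L(a) = {D} ∪ {¬C}
   open: L(a) ⊇ {D, ¬A, ¬C} — a ∉ C possible
2. Hence a : C: not entailed.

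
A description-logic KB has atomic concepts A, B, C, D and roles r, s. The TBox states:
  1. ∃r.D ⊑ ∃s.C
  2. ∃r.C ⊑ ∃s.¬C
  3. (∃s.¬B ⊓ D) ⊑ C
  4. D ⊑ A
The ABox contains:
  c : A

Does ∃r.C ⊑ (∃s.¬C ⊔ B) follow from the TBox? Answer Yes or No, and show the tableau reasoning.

Yes

1. ∃r.C ⊑ (∃s.¬C ⊔ B)  ⇔  (∃r.C ⊓ (∀s.C ⊓ ¬B)) unsat w.r.t. T
   all branches close; clash {C, ¬C} at an ∃-successor
2. Hence ∃r.C ⊑ (∃s.¬C ⊔ B): entailed.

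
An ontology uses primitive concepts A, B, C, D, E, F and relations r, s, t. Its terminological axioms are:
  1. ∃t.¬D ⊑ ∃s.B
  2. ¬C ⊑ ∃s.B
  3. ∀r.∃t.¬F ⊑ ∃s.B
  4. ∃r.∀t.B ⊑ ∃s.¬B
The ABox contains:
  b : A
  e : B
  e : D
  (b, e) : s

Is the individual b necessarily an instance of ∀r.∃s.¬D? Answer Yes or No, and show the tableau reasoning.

No

1. b : ∀r.∃s.¬D?  L(b) = {A} ∪ {∃r.∀s.D}
   open: L(b) ⊇ {A, C, ∀r.∃t.¬B, ∀t.D, ∃r.∀s.D, …} (+ ∃-successors) — b ∉ ∀r.∃s.¬D possible
2. Hence b : ∀r.∃s.¬D: not entailed.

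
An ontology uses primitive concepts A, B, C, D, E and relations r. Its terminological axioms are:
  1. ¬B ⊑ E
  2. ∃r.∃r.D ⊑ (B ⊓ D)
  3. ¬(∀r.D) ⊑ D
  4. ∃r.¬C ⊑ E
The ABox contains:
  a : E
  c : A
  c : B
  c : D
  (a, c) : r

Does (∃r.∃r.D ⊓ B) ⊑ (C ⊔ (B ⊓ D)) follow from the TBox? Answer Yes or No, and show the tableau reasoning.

Yes

1. (∃r.∃r.D ⊓ B) ⊑ (C ⊔ (B ⊓ D))  ⇔  ((∃r.∃r.D ⊓ B) ⊓ (¬C ⊓ (¬B ⊔ ¬D))) unsat w.r.t. T
   all branches close; clash {D, ¬D} at x₀
2. Hence (∃r.∃r.D ⊓ B) ⊑ (C ⊔ (B ⊓ D)): entailed.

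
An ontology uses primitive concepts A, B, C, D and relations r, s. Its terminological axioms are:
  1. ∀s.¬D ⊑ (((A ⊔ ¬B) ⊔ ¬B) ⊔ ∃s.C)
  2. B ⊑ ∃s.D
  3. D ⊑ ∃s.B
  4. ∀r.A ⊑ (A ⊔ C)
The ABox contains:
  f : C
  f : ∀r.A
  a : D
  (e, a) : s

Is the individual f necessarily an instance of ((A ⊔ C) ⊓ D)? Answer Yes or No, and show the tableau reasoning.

No

1. f : ((A ⊔ C) ⊓ D)?  L(f) = {C, ∀r.A} ∪ {((¬A ⊓ ¬C) ⊔ ¬D)}
   apply at f: ∀r.A⊑(A ⊔ C)
   open: L(f) ⊇ {C, ¬B, ¬D, ∀r.A, ∃s.D} (+ ∃-successors) — f ∉ ((A ⊔ C) ⊓ D) possible
2. Hence f : ((A ⊔ C) ⊓ D): not entailed.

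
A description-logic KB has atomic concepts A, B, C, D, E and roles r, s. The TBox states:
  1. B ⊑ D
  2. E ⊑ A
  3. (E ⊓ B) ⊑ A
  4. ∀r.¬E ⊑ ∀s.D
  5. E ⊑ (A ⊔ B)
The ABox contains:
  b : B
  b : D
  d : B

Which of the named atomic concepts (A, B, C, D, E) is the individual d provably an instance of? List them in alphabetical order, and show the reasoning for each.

{B, D}

1. d : A?  L(d) = {B} ∪ {¬A}
   apply at d: B⊑D
   open: L(d) ⊇ {B, D, ¬A, ¬E, ∃r.E} (+ ∃-successors) — d ∉ A possible
2. d : B?  L(d) = {B} ∪ {¬B}
   clash {B, ¬B} at d — d ∈ B
3. d : C?  L(d) = {B} ∪ {¬C}
   apply at d: B⊑D
   open: L(d) ⊇ {B, D, ¬C, ¬E, ∃r.E} (+ ∃-successors) — d ∉ C possible
4. d : D?  L(d) = {B} ∪ {¬D}
   clash {D, ¬D} at d — d ∈ D
5. d : E?  L(d) = {B} ∪ {¬E}
   apply at d: B⊑D
   open: L(d) ⊇ {B, D, ¬E, ∃r.E} (+ ∃-successors) — d ∉ E possible
6. Entailed for d: {B, D}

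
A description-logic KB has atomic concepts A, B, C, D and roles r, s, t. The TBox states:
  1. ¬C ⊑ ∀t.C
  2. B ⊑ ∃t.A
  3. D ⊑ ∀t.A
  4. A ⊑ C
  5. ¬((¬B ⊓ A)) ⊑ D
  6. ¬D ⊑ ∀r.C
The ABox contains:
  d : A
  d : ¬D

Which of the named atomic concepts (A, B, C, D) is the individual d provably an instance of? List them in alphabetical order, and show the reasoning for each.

{A, C}

1. d : A?  L(d) = {A, ¬D} ∪ {¬A}
   clash {A, ¬A} at d — d ∈ A
2. d : B?  L(d) = {A, ¬D} ∪ {¬B}
   apply at d: A⊑C; ¬D⊑∀r.C
   open: L(d) ⊇ {A, C, ¬B, ¬D, ∀r.C} — d ∉ B possible
3. d : C?  L(d) = {A, ¬D} ∪ {¬C}
   clash {C, ¬C} at d — d ∈ C
4. d : D?  L(d) = {A, ¬D} ∪ {¬D}
   apply at d: A⊑C; ¬D⊑∀r.C
   open: L(d) ⊇ {A, C, ¬B, ¬D, ∀r.C} — d ∉ D possible
5. Entailed for d: {A, C}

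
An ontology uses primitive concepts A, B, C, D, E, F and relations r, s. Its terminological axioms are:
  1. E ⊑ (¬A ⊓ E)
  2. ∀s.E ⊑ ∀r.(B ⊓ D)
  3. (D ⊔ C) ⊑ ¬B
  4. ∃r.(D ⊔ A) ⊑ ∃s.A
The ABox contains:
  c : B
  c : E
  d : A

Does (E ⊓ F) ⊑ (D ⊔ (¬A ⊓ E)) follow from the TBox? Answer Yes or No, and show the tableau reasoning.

Yes

1. (E ⊓ F) ⊑ (D ⊔ (¬A ⊓ E))  ⇔  ((E ⊓ F) ⊓ (¬D ⊓ (A ⊔ ¬E))) unsat w.r.t. T
   all branches close; clash {E, ¬E} at x₀
2. Hence (E ⊓ F) ⊑ (D ⊔ (¬A ⊓ E)): entailed.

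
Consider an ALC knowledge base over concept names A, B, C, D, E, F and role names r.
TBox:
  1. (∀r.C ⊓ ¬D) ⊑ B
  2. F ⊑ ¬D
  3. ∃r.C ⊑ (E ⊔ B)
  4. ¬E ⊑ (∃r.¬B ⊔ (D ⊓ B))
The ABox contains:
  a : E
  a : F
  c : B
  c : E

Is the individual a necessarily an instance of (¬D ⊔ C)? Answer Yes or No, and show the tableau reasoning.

Yes

1. a : (¬D ⊔ C)?  L(a) = {E, F} ∪ {(D ⊓ ¬C)}
   clash {D, ¬D} at a — a ∈ (¬D ⊔ C)
2. Hence a : (¬D ⊔ C): entailed.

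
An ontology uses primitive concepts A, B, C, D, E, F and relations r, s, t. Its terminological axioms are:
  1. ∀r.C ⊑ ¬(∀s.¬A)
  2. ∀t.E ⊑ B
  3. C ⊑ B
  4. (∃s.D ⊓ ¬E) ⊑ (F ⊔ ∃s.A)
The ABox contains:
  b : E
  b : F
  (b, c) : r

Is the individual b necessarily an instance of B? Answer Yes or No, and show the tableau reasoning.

1. b : B?  L(b) = {E, F} ∪ {¬B}
   open: L(b) ⊇ {E, F, ¬B, ¬C, ∃r.¬C, …} (+ ∃-successors) — b ∉ B possible
2. Hence b : B: not entailed.

No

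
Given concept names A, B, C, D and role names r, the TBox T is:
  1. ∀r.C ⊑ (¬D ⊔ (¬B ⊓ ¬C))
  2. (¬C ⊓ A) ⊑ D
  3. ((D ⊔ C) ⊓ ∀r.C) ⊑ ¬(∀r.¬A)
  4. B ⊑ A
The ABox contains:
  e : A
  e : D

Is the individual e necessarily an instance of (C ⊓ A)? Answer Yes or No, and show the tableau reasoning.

1. e : (C ⊓ A)?  L(e) = {A, D} ∪ {(¬C ⊔ ¬A)}
   open: L(e) ⊇ {A, D, ¬C, ∃r.¬C} (+ ∃-successors) — e ∉ (C ⊓ A) possible
2. Hence e : (C ⊓ A): not entailed.

No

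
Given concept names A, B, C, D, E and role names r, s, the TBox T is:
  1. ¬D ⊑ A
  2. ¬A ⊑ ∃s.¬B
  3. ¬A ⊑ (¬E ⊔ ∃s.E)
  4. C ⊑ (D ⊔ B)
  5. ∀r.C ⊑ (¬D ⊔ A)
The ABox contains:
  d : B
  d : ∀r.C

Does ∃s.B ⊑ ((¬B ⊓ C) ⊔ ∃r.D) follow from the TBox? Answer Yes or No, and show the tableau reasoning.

No

1. ∃s.B ⊑ ((¬B ⊓ C) ⊔ ∃r.D)  ⇔  (∃s.B ⊓ ((B ⊔ ¬C) ⊓ ∀r.¬D)) unsat w.r.t. T
   open: L(x₀) ⊇ {A, B, D, ¬C, ∀r.¬D, …} (+ ∃-successors)
2. Hence ∃s.B ⊑ ((¬B ⊓ C) ⊔ ∃r.D): not entailed.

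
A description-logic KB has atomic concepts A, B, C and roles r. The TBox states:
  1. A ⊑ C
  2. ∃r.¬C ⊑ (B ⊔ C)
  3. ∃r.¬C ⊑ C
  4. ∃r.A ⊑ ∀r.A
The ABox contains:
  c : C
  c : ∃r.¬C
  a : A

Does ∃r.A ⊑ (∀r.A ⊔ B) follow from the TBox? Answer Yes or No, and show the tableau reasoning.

Yes

1. ∃r.A ⊑ (∀r.A ⊔ B)  ⇔  (∃r.A ⊓ (∃r.¬A ⊓ ¬B)) unsat w.r.t. T
   all branches close; clash {A, ¬A} at an ∃-successor
2. Hence ∃r.A ⊑ (∀r.A ⊔ B): entailed.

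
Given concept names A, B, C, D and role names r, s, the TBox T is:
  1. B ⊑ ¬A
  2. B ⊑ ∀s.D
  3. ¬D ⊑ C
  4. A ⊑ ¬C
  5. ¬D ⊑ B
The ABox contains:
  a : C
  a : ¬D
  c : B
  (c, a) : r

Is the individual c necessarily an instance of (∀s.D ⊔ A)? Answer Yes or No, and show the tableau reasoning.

1. c : (∀s.D ⊔ A)?  L(c) = {B} ∪ {(∃s.¬D ⊓ ¬A)}
   clash {D, ¬D} at an ∃-successor — c ∈ (∀s.D ⊔ A)
2. Hence c : (∀s.D ⊔ A): entailed.

Yes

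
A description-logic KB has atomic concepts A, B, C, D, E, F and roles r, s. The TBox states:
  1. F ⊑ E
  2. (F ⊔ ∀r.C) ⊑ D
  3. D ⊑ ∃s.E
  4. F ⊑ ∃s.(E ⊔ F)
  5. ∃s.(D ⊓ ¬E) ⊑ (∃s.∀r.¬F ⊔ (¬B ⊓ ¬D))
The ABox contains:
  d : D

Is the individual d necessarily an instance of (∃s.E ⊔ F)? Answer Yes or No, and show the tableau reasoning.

1. d : (∃s.E ⊔ F)?  L(d) = {D} ∪ {(∀s.¬E ⊓ ¬F)}
   clash {D, ¬D} at d — d ∈ (∃s.E ⊔ F)
2. Hence d : (∃s.E ⊔ F): entailed.

Yes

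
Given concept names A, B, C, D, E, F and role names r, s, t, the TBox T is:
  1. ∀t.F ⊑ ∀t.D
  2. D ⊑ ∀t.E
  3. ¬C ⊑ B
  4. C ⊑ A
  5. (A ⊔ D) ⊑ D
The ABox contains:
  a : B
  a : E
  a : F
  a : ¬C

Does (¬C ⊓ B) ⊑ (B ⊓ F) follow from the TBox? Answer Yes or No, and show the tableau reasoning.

1. (¬C ⊓ B) ⊑ (B ⊓ F)  ⇔  ((¬C ⊓ B) ⊓ (¬B ⊔ ¬F)) unsat w.r.t. T
   open: L(x₀) ⊇ {B, ¬A, ¬C, ¬D, ¬F, …} (+ ∃-successors)
2. Hence (¬C ⊓ B) ⊑ (B ⊓ F): not entailed.

No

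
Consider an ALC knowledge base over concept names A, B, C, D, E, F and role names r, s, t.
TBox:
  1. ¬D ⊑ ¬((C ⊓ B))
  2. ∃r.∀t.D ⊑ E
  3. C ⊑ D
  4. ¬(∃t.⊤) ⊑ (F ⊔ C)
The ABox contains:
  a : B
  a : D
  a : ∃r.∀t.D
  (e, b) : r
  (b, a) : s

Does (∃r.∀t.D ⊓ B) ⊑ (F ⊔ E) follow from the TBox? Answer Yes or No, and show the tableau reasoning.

1. (∃r.∀t.D ⊓ B) ⊑ (F ⊔ E)  ⇔  ((∃r.∀t.D ⊓ B) ⊓ (¬F ⊓ ¬E)) unsat w.r.t. T
   all branches close; clash {E, ¬E} at x₀
2. Hence (∃r.∀t.D ⊓ B) ⊑ (F ⊔ E): entailed.

Yes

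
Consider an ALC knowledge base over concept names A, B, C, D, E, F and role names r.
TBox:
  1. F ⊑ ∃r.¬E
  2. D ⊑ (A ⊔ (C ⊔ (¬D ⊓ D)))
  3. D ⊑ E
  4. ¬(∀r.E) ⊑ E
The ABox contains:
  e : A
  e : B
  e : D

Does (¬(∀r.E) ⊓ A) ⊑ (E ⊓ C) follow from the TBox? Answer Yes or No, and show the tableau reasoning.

1. (¬(∀r.E) ⊓ A) ⊑ (E ⊓ C)  ⇔  ((∃r.¬E ⊓ A) ⊓ (¬E ⊔ ¬C)) unsat w.r.t. T
   apply at x₀: ¬(∀r.E)⊑E
   open: L(x₀) ⊇ {A, E, ¬C, ¬D, ∃r.¬E} (+ ∃-successors)
2. Hence (¬(∀r.E) ⊓ A) ⊑ (E ⊓ C): not entailed.

No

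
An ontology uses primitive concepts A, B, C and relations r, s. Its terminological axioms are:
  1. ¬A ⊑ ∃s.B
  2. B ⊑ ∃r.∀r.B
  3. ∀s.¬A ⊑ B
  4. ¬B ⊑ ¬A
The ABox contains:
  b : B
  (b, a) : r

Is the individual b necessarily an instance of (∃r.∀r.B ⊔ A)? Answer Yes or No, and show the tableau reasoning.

Yes

1. b : (∃r.∀r.B ⊔ A)?  L(b) = {B} ∪ {(∀r.∃r.¬B ⊓ ¬A)}
   clash {B, ¬B} at an ∃-successor — b ∈ (∃r.∀r.B ⊔ A)
2. Hence b : (∃r.∀r.B ⊔ A): entailed.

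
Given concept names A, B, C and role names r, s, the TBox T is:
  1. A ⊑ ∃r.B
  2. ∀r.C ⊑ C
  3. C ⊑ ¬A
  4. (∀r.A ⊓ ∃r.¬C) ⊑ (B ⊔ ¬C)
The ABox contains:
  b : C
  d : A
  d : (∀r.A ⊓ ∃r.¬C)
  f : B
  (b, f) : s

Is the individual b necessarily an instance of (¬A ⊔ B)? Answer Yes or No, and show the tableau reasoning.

Yes

1. b : (¬A ⊔ B)?  L(b) = {C} ∪ {(A ⊓ ¬B)}
   clash {A, ¬A} at b — b ∈ (¬A ⊔ B)
2. Hence b : (¬A ⊔ B): entailed.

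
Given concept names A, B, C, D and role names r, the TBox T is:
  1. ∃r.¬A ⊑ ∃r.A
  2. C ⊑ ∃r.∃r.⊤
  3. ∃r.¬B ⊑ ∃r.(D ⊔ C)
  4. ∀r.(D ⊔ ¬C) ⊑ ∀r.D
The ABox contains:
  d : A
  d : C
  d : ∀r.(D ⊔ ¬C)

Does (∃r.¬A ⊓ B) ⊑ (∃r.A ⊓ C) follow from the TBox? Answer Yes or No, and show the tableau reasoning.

1. (∃r.¬A ⊓ B) ⊑ (∃r.A ⊓ C)  ⇔  ((∃r.¬A ⊓ B) ⊓ (∀r.¬A ⊔ ¬C)) unsat w.r.t. T
   apply at x₀: ∃r.¬A⊑∃r.A
   open: L(x₀) ⊇ {B, ¬C, ∀r.B, ∃r.(¬D ⊓ C), ∃r.A, …} (+ ∃-successors)
2. Hence (∃r.¬A ⊓ B) ⊑ (∃r.A ⊓ C): not entailed.

No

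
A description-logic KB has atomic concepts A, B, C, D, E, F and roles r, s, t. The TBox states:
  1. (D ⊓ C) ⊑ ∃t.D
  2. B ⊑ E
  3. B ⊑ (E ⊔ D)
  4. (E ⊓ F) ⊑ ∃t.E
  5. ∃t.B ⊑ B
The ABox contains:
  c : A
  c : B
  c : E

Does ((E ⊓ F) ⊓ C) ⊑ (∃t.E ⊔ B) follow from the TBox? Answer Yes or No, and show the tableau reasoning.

Yes

1. ((E ⊓ F) ⊓ C) ⊑ (∃t.E ⊔ B)  ⇔  (((E ⊓ F) ⊓ C) ⊓ (∀t.¬E ⊓ ¬B)) unsat w.r.t. T
   all branches close; clash {B, ¬B} at x₀
2. Hence ((E ⊓ F) ⊓ C) ⊑ (∃t.E ⊔ B): entailed.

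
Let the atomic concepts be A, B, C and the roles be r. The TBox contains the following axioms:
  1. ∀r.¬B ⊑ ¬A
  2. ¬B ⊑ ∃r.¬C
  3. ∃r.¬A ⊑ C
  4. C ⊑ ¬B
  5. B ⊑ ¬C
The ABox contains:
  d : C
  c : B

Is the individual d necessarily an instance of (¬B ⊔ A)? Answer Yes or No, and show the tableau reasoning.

1. d : (¬B ⊔ A)?  L(d) = {C} ∪ {(B ⊓ ¬A)}
   clash {C, ¬C} at d — d ∈ (¬B ⊔ A)
2. Hence d : (¬B ⊔ A): entailed.

Yes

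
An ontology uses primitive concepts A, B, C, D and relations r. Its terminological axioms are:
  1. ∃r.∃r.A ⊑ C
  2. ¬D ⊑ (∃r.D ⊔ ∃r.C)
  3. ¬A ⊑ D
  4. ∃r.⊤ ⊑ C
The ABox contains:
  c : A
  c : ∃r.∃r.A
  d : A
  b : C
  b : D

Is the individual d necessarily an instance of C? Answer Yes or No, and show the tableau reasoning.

1. d : C?  L(d) = {A} ∪ {¬C}
   open: L(d) ⊇ {A, D, ¬C, ∀r.∀r.¬A, ∀r.⊥} — d ∉ C possible
2. Hence d : C: not entailed.

No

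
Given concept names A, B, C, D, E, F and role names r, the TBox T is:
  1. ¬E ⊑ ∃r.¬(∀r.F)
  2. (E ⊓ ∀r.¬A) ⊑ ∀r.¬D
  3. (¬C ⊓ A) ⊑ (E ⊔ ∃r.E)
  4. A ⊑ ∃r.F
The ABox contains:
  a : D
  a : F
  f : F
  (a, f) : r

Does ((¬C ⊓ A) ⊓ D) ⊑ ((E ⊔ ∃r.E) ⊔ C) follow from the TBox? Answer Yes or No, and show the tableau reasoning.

Yes

1. ((¬C ⊓ A) ⊓ D) ⊑ ((E ⊔ ∃r.E) ⊔ C)  ⇔  (((¬C ⊓ A) ⊓ D) ⊓ ((¬E ⊓ ∀r.¬E) ⊓ ¬C)) unsat w.r.t. T
   all branches close; clash {E, ¬E} at an ∃-successor
2. Hence ((¬C ⊓ A) ⊓ D) ⊑ ((E ⊔ ∃r.E) ⊔ C): entailed.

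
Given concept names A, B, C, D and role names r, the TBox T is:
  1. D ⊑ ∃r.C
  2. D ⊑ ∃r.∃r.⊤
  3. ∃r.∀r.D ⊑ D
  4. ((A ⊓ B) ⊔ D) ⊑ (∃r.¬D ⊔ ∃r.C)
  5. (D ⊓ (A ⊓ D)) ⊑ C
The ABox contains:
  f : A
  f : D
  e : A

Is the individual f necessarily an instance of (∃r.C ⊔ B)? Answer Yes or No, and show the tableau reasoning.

Yes

1. f : (∃r.C ⊔ B)?  L(f) = {A, D} ∪ {(∀r.¬C ⊓ ¬B)}
   clash {C, ¬C} at an ∃-successor — f ∈ (∃r.C ⊔ B)
2. Hence f : (∃r.C ⊔ B): entailed.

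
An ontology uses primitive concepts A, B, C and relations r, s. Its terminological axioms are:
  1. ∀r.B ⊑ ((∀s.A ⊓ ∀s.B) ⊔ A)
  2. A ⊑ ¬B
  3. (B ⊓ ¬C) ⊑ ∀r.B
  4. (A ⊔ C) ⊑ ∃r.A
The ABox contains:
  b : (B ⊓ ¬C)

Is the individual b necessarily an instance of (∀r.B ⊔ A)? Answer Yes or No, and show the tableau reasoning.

Yes

1. b : (∀r.B ⊔ A)?  L(b) = {(B ⊓ ¬C)} ∪ {(∃r.¬B ⊓ ¬A)}
   clash {B, ¬B} at an ∃-successor — b ∈ (∀r.B ⊔ A)
2. Hence b : (∀r.B ⊔ A): entailed.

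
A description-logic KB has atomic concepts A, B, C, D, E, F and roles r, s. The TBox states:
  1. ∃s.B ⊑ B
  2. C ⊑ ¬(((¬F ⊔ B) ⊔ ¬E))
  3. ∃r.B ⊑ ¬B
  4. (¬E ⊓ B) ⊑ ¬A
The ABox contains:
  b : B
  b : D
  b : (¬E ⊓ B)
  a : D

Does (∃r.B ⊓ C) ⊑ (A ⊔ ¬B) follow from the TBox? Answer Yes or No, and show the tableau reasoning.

1. (∃r.B ⊓ C) ⊑ (A ⊔ ¬B)  ⇔  ((∃r.B ⊓ C) ⊓ (¬A ⊓ B)) unsat w.r.t. T
   all branches close; clash {B, ¬B} at x₀
2. Hence (∃r.B ⊓ C) ⊑ (A ⊔ ¬B): entailed.

Yes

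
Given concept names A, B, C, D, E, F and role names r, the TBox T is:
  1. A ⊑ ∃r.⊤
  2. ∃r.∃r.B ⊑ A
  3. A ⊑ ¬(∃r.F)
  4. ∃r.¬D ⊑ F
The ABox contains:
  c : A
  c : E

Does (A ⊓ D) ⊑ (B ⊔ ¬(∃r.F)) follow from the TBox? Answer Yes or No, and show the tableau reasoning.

Yes

1. (A ⊓ D) ⊑ (B ⊔ ¬(∃r.F))  ⇔  ((A ⊓ D) ⊓ (¬B ⊓ ∃r.F)) unsat w.r.t. T
   all branches close; clash {F, ¬F} at an ∃-successor
2. Hence (A ⊓ D) ⊑ (B ⊔ ¬(∃r.F)): entailed.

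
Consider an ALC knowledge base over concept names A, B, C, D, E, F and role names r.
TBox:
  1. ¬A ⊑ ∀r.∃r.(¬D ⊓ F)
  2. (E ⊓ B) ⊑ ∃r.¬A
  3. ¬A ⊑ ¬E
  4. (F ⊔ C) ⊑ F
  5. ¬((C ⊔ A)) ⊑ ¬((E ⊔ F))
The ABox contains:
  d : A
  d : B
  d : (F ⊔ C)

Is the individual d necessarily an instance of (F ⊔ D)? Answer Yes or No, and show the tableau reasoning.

Yes

1. d : (F ⊔ D)?  L(d) = {A, B, (F ⊔ C)} ∪ {(¬F ⊓ ¬D)}
   clash {F, ¬F} at d — d ∈ (F ⊔ D)
2. Hence d : (F ⊔ D): entailed.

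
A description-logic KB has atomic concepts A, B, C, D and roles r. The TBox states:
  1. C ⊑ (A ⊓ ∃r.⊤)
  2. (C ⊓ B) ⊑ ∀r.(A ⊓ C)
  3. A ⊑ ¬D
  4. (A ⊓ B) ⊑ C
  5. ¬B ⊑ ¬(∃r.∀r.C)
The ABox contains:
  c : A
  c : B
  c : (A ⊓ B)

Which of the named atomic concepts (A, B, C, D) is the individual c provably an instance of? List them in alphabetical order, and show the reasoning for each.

1. c : A?  L(c) = {A, B, (A ⊓ B)} ∪ {¬A}
   clash {A, ¬A} at c — c ∈ A
2. c : B?  L(c) = {A, B, (A ⊓ B)} ∪ {¬B}
   clash {B, ¬B} at c — c ∈ B
3. c : C?  L(c) = {A, B, (A ⊓ B)} ∪ {¬C}
   clash {C, ¬C} at c — c ∈ C
4. c : D?  L(c) = {A, B, (A ⊓ B)} ∪ {¬D}
   apply at c: (A ⊓ B)⊑C
   open: L(c) ⊇ {A, B, C, ¬D, ∀r.(A ⊓ C), …} (+ ∃-successors) — c ∉ D possible
5. Entailed for c: {A, B, C}

{A, B, C}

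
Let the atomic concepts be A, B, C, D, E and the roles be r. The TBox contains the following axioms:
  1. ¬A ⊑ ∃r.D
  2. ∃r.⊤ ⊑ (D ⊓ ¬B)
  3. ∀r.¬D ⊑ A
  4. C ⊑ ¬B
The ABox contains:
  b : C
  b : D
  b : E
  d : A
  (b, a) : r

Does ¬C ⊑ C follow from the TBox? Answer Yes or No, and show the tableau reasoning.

1. ¬C ⊑ C  ⇔  (¬C ⊓ ¬C) unsat w.r.t. T
   open: L(x₀) ⊇ {A, ¬C, ∀r.⊥}
2. Hence ¬C ⊑ C: not entailed.

No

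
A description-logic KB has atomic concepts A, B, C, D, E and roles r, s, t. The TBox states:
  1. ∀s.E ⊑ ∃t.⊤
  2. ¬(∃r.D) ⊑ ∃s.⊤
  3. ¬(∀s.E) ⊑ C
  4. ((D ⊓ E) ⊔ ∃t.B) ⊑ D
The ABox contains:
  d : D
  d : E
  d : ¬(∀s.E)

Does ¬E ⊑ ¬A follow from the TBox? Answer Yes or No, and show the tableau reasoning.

1. ¬E ⊑ ¬A  ⇔  (¬E ⊓ A) unsat w.r.t. T
   open: L(x₀) ⊇ {A, ¬E, ∀s.E, ∀t.¬B, ∃r.D, …} (+ ∃-successors)
2. Hence ¬E ⊑ ¬A: not entailed.

No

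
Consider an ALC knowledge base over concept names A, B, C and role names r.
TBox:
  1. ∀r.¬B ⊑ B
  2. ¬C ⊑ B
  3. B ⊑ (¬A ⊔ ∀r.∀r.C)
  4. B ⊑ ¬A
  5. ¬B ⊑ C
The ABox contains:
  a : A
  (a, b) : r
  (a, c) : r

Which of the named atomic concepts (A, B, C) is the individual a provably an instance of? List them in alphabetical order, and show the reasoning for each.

1. a : A?  L(a) = {A} ∪ {¬A}
   clash {A, ¬A} at a — a ∈ A
2. a : B?  L(a) = {A} ∪ {¬B}
   apply at a: ¬B⊑C
   open: L(a) ⊇ {A, C, ¬B, ∃r.B} (+ ∃-successors) — a ∉ B possible
3. a : C?  L(a) = {A} ∪ {¬C}
   clash {C, ¬C} at a — a ∈ C
4. Entailed for a: {A, C}

{A, C}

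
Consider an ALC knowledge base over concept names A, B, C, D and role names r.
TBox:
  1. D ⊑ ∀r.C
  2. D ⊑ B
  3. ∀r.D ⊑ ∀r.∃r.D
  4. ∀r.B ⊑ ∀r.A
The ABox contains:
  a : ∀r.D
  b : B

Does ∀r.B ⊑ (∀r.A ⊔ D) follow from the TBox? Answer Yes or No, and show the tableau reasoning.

Yes

1. ∀r.B ⊑ (∀r.A ⊔ D)  ⇔  (∀r.B ⊓ (∃r.¬A ⊓ ¬D)) unsat w.r.t. T
   all branches close; clash {A, ¬A} at an ∃-successor
2. Hence ∀r.B ⊑ (∀r.A ⊔ D): entailed.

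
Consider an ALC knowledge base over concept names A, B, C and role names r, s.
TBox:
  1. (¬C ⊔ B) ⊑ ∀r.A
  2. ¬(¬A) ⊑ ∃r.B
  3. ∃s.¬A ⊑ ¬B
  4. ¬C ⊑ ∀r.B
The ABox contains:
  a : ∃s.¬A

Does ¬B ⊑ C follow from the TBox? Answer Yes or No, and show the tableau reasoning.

1. ¬B ⊑ C  ⇔  (¬B ⊓ ¬C) unsat w.r.t. T
   apply at x₀: ¬C⊑∀r.B
   open: L(x₀) ⊇ {¬A, ¬B, ¬C, ∀r.A, ∀r.B}
2. Hence ¬B ⊑ C: not entailed.

No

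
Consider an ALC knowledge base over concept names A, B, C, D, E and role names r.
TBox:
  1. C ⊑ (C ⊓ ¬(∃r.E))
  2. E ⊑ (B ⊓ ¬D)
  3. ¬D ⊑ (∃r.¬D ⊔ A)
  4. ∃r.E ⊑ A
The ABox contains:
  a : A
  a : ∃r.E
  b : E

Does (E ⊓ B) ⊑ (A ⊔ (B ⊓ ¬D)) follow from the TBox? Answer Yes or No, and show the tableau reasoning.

Yes

1. (E ⊓ B) ⊑ (A ⊔ (B ⊓ ¬D))  ⇔  ((E ⊓ B) ⊓ (¬A ⊓ (¬B ⊔ D))) unsat w.r.t. T
   all branches close; clash {D, ¬D} at x₀
2. Hence (E ⊓ B) ⊑ (A ⊔ (B ⊓ ¬D)): entailed.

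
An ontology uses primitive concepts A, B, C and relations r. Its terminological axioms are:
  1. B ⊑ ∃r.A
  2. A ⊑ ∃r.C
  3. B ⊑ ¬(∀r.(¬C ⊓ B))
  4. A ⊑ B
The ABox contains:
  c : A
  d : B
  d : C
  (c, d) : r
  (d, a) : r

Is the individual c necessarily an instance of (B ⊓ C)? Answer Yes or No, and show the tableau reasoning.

No

1. c : (B ⊓ C)?  L(c) = {A} ∪ {(¬B ⊔ ¬C)}
   apply at c: A⊑∃r.C; A⊑B
   open: L(c) ⊇ {A, B, ¬C, ∃r.(C ⊔ ¬B), ∃r.A, …} (+ ∃-successors) — c ∉ (B ⊓ C) possible
2. Hence c : (B ⊓ C): not entailed.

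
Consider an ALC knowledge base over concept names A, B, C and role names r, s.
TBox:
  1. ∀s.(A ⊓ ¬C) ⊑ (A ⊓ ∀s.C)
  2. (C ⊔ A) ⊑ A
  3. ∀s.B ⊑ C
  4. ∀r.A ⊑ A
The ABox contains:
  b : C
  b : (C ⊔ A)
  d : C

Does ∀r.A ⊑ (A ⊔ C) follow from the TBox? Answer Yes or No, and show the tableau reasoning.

Yes

1. ∀r.A ⊑ (A ⊔ C)  ⇔  (∀r.A ⊓ (¬A ⊓ ¬C)) unsat w.r.t. T
   all branches close; clash {A, ¬A} at x₀
2. Hence ∀r.A ⊑ (A ⊔ C): entailed.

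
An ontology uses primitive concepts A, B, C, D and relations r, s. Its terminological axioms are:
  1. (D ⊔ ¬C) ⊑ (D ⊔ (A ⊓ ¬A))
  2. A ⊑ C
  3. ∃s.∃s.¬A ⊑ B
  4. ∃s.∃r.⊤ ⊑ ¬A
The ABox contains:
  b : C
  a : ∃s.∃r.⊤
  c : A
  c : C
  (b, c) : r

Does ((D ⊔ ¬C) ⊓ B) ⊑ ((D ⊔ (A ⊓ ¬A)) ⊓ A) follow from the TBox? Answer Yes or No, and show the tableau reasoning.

No

1. ((D ⊔ ¬C) ⊓ B) ⊑ ((D ⊔ (A ⊓ ¬A)) ⊓ A)  ⇔  (((D ⊔ ¬C) ⊓ B) ⊓ ((¬D ⊓ (¬A ⊔ A)) ⊔ ¬A)) unsat w.r.t. T
   apply at x₀: (D ⊔ ¬C)⊑(D ⊔ (A ⊓ ¬A))
   open: L(x₀) ⊇ {B, D, ¬A}
2. Hence ((D ⊔ ¬C) ⊓ B) ⊑ ((D ⊔ (A ⊓ ¬A)) ⊓ A): not entailed.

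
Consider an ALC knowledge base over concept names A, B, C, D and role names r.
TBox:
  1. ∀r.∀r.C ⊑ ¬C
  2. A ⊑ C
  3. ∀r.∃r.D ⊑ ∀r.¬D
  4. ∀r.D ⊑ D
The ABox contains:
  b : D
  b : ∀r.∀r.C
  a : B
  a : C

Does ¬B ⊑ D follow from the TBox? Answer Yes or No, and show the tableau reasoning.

No

1. ¬B ⊑ D  ⇔  (¬B ⊓ ¬D) unsat w.r.t. T
   open: L(x₀) ⊇ {¬A, ¬B, ¬D, ∃r.¬D, ∃r.∀r.¬D, …} (+ ∃-successors)
2. Hence ¬B ⊑ D: not entailed.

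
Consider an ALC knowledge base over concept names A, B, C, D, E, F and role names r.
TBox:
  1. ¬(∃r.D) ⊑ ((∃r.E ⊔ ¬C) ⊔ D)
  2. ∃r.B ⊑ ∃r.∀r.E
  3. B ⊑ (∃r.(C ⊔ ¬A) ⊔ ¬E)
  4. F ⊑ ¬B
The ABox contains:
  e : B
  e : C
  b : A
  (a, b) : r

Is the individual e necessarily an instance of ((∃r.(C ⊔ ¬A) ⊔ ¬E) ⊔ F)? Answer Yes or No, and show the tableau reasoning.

1. e : ((∃r.(C ⊔ ¬A) ⊔ ¬E) ⊔ F)?  L(e) = {B, C} ∪ {((∀r.(¬C ⊓ A) ⊓ E) ⊓ ¬F)}
   clash {E, ¬E} at e — e ∈ ((∃r.(C ⊔ ¬A) ⊔ ¬E) ⊔ F)
2. Hence e : ((∃r.(C ⊔ ¬A) ⊔ ¬E) ⊔ F): entailed.

Yes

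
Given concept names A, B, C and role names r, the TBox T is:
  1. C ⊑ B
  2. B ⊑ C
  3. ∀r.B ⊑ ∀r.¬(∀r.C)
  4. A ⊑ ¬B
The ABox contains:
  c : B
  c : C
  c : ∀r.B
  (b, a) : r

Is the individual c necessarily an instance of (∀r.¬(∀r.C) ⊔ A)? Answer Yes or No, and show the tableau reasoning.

Yes

1. c : (∀r.¬(∀r.C) ⊔ A)?  L(c) = {B, C, ∀r.B} ∪ {(∃r.∀r.C ⊓ ¬A)}
   clash {B, ¬B} at an ∃-successor — c ∈ (∀r.¬(∀r.C) ⊔ A)
2. Hence c : (∀r.¬(∀r.C) ⊔ A): entailed.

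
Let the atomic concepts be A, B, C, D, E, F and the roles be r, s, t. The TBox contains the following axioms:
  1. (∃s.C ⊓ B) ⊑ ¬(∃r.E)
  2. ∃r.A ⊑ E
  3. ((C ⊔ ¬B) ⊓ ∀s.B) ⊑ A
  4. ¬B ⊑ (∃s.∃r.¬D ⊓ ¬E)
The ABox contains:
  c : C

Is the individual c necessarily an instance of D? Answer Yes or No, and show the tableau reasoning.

No

1. c : D?  L(c) = {C} ∪ {¬D}
   open: L(c) ⊇ {B, C, ¬D, ∀r.¬A, ∀s.¬C, …} (+ ∃-successors) — c ∉ D possible
2. Hence c : D: not entailed.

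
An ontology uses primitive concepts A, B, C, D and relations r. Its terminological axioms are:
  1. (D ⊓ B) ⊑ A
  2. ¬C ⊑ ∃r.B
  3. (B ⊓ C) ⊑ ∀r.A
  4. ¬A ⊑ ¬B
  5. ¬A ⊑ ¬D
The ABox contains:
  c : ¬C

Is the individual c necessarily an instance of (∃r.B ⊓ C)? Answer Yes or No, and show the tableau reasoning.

No

1. c : (∃r.B ⊓ C)?  L(c) = {¬C} ∪ {(∀r.¬B ⊔ ¬C)}
   apply at c: ¬C⊑∃r.B
   open: L(c) ⊇ {A, ¬C, ∃r.B} (+ ∃-successors) — c ∉ (∃r.B ⊓ C) possible
2. Hence c : (∃r.B ⊓ C): not entailed.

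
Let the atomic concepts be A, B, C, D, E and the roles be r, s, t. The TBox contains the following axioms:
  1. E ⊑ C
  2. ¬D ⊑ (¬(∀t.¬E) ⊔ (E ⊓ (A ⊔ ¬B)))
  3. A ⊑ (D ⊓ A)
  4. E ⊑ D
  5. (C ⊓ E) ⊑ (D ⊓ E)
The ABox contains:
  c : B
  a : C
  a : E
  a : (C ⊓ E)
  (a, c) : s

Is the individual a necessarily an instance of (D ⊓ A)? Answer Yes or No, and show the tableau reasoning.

1. a : (D ⊓ A)?  L(a) = {C, E, (C ⊓ E)} ∪ {(¬D ⊔ ¬A)}
   apply at a: E⊑D; (C ⊓ E)⊑(D ⊓ E)
   open: L(a) ⊇ {C, D, E, ¬A} — a ∉ (D ⊓ A) possible
2. Hence a : (D ⊓ A): not entailed.

No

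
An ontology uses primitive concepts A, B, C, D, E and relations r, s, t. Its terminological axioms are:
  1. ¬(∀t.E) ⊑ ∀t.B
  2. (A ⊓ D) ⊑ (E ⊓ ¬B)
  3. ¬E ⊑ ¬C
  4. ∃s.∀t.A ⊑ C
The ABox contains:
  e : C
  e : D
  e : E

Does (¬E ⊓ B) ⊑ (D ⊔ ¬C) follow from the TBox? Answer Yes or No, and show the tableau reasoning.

1. (¬E ⊓ B) ⊑ (D ⊔ ¬C)  ⇔  ((¬E ⊓ B) ⊓ (¬D ⊓ C)) unsat w.r.t. T
   all branches close; clash {C, ¬C} at x₀
2. Hence (¬E ⊓ B) ⊑ (D ⊔ ¬C): entailed.

Yes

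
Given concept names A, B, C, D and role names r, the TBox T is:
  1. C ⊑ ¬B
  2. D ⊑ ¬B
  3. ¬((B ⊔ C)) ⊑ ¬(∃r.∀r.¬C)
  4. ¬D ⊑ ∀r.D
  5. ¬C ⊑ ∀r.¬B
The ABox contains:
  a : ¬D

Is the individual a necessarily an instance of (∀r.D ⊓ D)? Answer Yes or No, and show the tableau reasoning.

No

1. a : (∀r.D ⊓ D)?  L(a) = {¬D} ∪ {(∃r.¬D ⊔ ¬D)}
   apply at a: ¬D⊑∀r.D
   open: L(a) ⊇ {B, ¬C, ¬D, ∀r.D, ∀r.¬B} — a ∉ (∀r.D ⊓ D) possible
2. Hence a : (∀r.D ⊓ D): not entailed.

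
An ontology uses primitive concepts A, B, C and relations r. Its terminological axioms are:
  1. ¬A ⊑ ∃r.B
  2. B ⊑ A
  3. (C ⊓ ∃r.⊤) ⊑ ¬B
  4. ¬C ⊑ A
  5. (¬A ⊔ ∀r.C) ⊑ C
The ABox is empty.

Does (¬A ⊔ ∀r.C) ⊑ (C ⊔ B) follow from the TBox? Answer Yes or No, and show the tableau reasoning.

Yes

1. (¬A ⊔ ∀r.C) ⊑ (C ⊔ B)  ⇔  ((¬A ⊔ ∀r.C) ⊓ (¬C ⊓ ¬B)) unsat w.r.t. T
   all branches close; clash {C, ¬C} at x₀
2. Hence (¬A ⊔ ∀r.C) ⊑ (C ⊔ B): entailed.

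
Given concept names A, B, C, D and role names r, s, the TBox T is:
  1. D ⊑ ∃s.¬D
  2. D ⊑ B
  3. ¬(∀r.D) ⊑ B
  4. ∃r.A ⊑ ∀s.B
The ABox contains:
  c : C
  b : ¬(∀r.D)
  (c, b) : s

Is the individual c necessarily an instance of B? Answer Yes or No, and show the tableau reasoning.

1. c : B?  L(c) = {C} ∪ {¬B}
   open: L(c) ⊇ {C, ¬B, ¬D, ∀r.D, ∀r.¬A} — c ∉ B possible
2. Hence c : B: not entailed.

No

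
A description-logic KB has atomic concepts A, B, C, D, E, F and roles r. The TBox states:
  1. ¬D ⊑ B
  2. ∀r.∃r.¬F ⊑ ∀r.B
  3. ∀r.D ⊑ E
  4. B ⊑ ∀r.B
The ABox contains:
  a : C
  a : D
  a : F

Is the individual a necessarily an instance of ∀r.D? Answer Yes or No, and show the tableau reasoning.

No

1. a : ∀r.D?  L(a) = {C, D, F} ∪ {∃r.¬D}
   open: L(a) ⊇ {C, D, F, ¬B, ∃r.¬D, …} (+ ∃-successors) — a ∉ ∀r.D possible
2. Hence a : ∀r.D: not entailed.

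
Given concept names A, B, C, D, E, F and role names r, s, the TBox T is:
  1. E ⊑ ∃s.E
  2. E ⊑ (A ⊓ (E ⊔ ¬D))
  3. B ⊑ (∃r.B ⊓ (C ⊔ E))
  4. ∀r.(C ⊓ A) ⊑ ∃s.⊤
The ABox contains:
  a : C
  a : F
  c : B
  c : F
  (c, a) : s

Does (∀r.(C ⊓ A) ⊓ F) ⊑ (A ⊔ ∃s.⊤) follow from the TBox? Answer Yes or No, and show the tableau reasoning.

1. (∀r.(C ⊓ A) ⊓ F) ⊑ (A ⊔ ∃s.⊤)  ⇔  ((∀r.(C ⊓ A) ⊓ F) ⊓ (¬A ⊓ ∀s.⊥)) unsat w.r.t. T
   all branches close; clash {A, ¬A} at x₀
2. Hence (∀r.(C ⊓ A) ⊓ F) ⊑ (A ⊔ ∃s.⊤): entailed.

Yes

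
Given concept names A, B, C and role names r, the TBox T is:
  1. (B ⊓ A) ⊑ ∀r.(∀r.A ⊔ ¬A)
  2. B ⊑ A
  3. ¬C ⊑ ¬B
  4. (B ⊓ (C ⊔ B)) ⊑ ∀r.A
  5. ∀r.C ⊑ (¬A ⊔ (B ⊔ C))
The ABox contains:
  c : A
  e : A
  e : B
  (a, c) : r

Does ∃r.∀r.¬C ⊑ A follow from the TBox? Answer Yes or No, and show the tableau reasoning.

1. ∃r.∀r.¬C ⊑ A  ⇔  (∃r.∀r.¬C ⊓ ¬A) unsat w.r.t. T
   open: L(x₀) ⊇ {C, ¬A, ¬B, ∃r.¬C, ∃r.∀r.¬C} (+ ∃-successors)
2. Hence ∃r.∀r.¬C ⊑ A: not entailed.

No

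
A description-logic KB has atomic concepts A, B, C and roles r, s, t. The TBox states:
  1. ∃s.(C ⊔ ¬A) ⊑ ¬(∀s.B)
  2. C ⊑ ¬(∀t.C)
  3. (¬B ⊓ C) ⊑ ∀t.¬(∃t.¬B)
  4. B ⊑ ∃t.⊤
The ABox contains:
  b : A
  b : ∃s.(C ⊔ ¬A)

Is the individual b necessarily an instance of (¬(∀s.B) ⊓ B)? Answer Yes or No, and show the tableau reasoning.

No

1. b : (¬(∀s.B) ⊓ B)?  L(b) = {A, ∃s.(C ⊔ ¬A)} ∪ {(∀s.B ⊔ ¬B)}
   apply at b: ∃s.(C ⊔ ¬A)⊑¬(∀s.B)
   open: L(b) ⊇ {A, ¬B, ¬C, ∃s.(C ⊔ ¬A), ∃s.¬B} (+ ∃-successors) — b ∉ (¬(∀s.B) ⊓ B) possible
2. Hence b : (¬(∀s.B) ⊓ B): not entailed.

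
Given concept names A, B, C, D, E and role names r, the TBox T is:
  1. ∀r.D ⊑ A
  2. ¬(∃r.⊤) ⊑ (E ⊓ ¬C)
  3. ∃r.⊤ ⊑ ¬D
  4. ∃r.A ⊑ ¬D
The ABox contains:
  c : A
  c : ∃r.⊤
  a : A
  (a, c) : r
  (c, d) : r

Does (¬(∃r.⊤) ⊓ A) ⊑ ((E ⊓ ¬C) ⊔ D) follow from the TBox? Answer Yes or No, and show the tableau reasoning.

Yes

1. (¬(∃r.⊤) ⊓ A) ⊑ ((E ⊓ ¬C) ⊔ D)  ⇔  ((∀r.⊥ ⊓ A) ⊓ ((¬E ⊔ C) ⊓ ¬D)) unsat w.r.t. T
   all branches close; clash {C, ¬C} at x₀
2. Hence (¬(∃r.⊤) ⊓ A) ⊑ ((E ⊓ ¬C) ⊔ D): entailed.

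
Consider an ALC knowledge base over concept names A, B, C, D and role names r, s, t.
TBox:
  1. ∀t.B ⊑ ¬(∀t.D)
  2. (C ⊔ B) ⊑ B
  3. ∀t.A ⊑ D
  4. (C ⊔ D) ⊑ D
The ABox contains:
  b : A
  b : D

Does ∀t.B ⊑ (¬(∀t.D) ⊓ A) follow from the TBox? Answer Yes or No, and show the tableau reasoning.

1. ∀t.B ⊑ (¬(∀t.D) ⊓ A)  ⇔  (∀t.B ⊓ (∀t.D ⊔ ¬A)) unsat w.r.t. T
   apply at x₀: ∀t.B⊑¬(∀t.D)
   open: L(x₀) ⊇ {¬A, ¬B, ¬C, ¬D, ∀t.B, …} (+ ∃-successors)
2. Hence ∀t.B ⊑ (¬(∀t.D) ⊓ A): not entailed.

No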